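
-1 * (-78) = 78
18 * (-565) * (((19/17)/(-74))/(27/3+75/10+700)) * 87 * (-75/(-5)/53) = 252165150/47771921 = 5.28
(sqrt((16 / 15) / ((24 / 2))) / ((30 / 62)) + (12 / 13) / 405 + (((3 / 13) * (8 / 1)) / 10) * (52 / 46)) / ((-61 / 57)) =-1178 * sqrt(5) / 4575-161804 / 820755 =-0.77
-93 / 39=-31 / 13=-2.38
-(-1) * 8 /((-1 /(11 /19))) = -88 /19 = -4.63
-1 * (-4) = 4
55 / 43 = 1.28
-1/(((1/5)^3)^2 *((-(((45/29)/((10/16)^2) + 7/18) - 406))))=-40781250/1048277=-38.90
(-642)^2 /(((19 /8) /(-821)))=-2707093152 /19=-142478586.95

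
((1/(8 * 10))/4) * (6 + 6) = 3/80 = 0.04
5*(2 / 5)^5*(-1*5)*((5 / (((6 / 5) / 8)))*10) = -256 / 3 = -85.33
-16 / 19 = -0.84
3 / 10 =0.30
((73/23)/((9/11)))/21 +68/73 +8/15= 2617291/1586655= 1.65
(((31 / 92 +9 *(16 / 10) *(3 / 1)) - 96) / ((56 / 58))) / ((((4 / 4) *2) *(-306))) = 699857 / 7882560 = 0.09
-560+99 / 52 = -29021 / 52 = -558.10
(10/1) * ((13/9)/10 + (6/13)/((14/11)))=4153/819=5.07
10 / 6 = 1.67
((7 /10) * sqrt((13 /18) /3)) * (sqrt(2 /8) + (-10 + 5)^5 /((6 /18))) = -131243 * sqrt(78) /360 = -3219.74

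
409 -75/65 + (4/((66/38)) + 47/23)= 4067105/9867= 412.19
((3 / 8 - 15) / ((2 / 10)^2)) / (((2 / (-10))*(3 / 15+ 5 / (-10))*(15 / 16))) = -6500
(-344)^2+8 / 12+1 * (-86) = 354752 / 3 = 118250.67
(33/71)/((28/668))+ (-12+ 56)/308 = 5582/497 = 11.23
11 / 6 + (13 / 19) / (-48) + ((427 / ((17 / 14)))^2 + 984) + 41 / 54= 295665334987 / 2372112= 124642.23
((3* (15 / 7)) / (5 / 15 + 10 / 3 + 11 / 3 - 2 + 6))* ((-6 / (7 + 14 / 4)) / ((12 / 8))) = -180 / 833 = -0.22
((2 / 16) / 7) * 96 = 12 / 7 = 1.71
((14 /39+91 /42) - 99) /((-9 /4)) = 15050 /351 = 42.88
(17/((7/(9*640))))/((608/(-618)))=-1891080/133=-14218.65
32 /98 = 16 /49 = 0.33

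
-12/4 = -3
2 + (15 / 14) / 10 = 59 / 28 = 2.11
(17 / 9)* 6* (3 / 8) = 17 / 4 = 4.25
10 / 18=5 / 9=0.56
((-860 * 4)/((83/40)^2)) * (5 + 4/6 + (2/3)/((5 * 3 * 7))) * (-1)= 1967129600/434007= 4532.48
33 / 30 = 11 / 10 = 1.10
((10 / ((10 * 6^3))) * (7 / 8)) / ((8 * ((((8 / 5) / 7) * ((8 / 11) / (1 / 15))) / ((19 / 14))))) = 1463 / 5308416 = 0.00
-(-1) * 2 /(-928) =-1 /464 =-0.00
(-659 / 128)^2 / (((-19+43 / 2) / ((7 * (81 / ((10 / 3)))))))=738711981 / 409600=1803.50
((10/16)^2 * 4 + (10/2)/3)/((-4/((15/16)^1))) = -0.76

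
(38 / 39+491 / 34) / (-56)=-20441 / 74256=-0.28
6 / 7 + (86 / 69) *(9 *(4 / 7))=1170 / 161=7.27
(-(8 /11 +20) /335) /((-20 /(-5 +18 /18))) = -228 /18425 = -0.01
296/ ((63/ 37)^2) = 405224/ 3969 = 102.10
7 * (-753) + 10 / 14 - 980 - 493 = -47203 / 7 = -6743.29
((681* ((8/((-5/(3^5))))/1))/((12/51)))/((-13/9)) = 50637798/65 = 779043.05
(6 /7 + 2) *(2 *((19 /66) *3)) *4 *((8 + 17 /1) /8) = 61.69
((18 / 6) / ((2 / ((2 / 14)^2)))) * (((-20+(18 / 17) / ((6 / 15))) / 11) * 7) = -885 / 2618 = -0.34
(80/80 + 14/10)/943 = 12/4715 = 0.00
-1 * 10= -10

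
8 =8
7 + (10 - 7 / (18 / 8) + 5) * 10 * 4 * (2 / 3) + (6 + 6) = 9073 / 27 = 336.04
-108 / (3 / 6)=-216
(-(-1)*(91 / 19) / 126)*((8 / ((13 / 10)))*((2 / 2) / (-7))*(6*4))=-0.80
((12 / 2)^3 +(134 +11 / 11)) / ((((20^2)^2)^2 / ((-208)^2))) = 59319 / 100000000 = 0.00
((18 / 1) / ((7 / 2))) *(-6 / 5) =-216 / 35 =-6.17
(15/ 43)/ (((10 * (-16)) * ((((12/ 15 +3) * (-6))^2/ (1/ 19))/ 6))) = -25/ 18875968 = -0.00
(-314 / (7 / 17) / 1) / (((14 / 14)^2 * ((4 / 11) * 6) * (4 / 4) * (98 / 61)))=-1790899 / 8232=-217.55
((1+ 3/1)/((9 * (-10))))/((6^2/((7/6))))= -7/4860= -0.00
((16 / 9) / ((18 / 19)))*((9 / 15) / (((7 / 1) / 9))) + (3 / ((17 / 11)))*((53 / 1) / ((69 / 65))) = 4038407 / 41055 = 98.37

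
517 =517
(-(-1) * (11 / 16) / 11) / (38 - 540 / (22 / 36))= -11 / 148832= -0.00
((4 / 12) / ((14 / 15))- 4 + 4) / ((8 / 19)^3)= 34295 / 7168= 4.78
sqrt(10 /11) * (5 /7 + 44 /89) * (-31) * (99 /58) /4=-210087 * sqrt(110) /144536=-15.24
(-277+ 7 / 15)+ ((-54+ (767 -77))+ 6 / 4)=10829 / 30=360.97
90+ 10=100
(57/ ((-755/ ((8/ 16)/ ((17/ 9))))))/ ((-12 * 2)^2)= -0.00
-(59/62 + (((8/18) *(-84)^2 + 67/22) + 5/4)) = -4284661/1364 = -3141.25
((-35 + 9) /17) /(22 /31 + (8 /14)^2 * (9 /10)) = -98735 /64787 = -1.52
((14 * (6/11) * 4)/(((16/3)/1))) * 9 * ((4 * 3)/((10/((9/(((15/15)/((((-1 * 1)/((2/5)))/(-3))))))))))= 5103/11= 463.91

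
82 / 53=1.55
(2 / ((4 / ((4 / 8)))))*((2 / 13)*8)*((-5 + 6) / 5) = 4 / 65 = 0.06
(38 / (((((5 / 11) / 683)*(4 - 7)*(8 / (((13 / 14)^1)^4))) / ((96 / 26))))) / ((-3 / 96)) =2508921272 / 12005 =208989.69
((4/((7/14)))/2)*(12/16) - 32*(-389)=12451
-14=-14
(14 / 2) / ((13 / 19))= 133 / 13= 10.23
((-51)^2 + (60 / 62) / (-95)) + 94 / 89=136401853 / 52421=2602.05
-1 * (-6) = 6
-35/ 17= -2.06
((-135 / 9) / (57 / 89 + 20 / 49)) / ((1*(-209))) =65415 / 955757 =0.07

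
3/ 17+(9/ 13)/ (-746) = 28941/ 164866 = 0.18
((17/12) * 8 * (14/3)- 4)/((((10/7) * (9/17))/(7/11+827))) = 4333504/81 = 53500.05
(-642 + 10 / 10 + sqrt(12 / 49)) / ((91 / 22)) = -14102 / 91 + 44 * sqrt(3) / 637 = -154.85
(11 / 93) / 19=0.01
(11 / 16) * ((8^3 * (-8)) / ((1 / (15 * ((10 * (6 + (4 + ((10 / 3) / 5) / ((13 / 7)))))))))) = -56883200 / 13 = -4375630.77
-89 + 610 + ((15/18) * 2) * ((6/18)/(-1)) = 4684/9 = 520.44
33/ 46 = 0.72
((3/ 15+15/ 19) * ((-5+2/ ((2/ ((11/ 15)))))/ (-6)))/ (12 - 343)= -3008/ 1415025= -0.00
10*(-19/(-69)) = 190/69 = 2.75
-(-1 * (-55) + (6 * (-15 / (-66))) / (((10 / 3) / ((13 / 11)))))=-13427 / 242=-55.48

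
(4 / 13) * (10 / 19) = 40 / 247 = 0.16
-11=-11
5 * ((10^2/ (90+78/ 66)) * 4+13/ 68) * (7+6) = 1193855/ 4012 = 297.57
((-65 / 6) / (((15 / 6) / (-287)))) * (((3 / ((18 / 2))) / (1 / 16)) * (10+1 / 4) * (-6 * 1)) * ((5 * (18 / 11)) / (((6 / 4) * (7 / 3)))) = -10489440 / 11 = -953585.45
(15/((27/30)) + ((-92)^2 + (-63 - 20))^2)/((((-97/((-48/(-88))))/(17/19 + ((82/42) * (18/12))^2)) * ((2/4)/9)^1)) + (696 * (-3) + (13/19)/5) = -334469708136136/4966885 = -67339934.01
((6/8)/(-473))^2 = 9/3579664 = 0.00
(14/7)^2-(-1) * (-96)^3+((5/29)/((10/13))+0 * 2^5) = -51314443/58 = -884731.78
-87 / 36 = -29 / 12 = -2.42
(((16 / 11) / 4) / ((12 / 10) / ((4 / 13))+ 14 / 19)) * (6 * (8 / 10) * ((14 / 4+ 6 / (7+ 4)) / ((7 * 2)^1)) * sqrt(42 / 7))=81168 * sqrt(6) / 746207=0.27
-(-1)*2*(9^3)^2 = 1062882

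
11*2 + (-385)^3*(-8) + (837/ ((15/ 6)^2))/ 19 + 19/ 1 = 216853197823/ 475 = 456533048.05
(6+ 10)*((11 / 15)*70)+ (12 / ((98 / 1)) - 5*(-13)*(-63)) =-481211 / 147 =-3273.54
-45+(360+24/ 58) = 9147/ 29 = 315.41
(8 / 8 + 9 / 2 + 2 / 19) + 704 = 26965 / 38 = 709.61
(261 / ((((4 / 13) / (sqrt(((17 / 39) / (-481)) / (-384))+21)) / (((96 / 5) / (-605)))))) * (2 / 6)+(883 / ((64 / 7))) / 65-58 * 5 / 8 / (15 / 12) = -543507663 / 2516800-87 * sqrt(1258) / 223850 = -215.97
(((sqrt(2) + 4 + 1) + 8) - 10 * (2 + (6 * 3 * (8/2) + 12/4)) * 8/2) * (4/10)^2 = -12268/25 + 4 * sqrt(2)/25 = -490.49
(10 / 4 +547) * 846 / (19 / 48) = 22314096 / 19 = 1174426.11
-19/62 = -0.31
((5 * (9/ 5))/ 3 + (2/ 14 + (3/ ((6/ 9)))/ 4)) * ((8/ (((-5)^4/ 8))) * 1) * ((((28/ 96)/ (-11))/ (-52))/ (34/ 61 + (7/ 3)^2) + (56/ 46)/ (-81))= -0.01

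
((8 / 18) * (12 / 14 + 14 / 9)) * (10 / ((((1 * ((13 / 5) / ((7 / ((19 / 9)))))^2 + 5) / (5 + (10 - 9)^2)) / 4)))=12768000 / 278567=45.83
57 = 57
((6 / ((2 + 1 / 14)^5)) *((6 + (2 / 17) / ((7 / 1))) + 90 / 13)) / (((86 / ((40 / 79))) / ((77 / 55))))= 258387859968 / 15398478466813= 0.02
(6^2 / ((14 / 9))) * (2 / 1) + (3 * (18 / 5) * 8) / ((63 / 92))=6036 / 35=172.46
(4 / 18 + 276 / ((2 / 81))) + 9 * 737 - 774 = 153335 / 9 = 17037.22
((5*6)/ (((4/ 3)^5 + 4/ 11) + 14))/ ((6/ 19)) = 253935/ 49658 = 5.11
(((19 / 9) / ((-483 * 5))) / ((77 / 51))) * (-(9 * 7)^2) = 2907 / 1265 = 2.30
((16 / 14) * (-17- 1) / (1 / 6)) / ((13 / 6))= -56.97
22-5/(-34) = 22.15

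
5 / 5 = 1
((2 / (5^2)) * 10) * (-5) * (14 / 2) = -28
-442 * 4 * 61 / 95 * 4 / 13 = -33184 / 95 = -349.31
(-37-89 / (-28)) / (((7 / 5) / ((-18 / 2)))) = 42615 / 196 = 217.42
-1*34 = -34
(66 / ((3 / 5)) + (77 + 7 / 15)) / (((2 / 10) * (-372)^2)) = 703 / 103788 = 0.01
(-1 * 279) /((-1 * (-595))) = -279 /595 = -0.47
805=805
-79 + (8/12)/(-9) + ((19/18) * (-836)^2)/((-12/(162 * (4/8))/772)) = -103795493231/27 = -3844277527.07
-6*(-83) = 498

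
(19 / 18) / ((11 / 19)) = 361 / 198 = 1.82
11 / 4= 2.75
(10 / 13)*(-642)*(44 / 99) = -8560 / 39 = -219.49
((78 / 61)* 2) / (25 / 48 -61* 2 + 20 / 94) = -351936 / 16688197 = -0.02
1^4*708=708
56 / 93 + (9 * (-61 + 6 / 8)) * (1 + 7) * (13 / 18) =-291313 / 93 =-3132.40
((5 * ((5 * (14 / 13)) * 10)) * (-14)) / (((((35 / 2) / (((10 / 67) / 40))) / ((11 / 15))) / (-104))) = 12320 / 201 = 61.29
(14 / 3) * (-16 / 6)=-112 / 9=-12.44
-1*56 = -56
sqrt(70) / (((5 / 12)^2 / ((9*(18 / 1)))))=7807.04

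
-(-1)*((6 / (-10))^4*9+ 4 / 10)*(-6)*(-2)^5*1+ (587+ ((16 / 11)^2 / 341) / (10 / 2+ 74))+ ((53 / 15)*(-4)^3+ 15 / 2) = 8178981541277 / 12223571250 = 669.12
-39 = -39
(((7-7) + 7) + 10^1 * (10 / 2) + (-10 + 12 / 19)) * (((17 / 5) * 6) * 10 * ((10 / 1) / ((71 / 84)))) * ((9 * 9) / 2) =6280772400 / 1349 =4655872.79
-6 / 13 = -0.46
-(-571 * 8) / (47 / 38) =173584 / 47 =3693.28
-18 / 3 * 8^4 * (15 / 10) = -36864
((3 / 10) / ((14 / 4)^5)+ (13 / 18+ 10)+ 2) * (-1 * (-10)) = 19244879 / 151263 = 127.23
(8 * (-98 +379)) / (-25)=-2248 / 25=-89.92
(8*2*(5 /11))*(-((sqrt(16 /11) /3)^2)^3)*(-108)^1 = 1310720 /395307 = 3.32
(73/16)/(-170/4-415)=-73/7320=-0.01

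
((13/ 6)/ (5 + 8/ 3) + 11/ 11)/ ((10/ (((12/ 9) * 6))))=118/ 115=1.03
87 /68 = 1.28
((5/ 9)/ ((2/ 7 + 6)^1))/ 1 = 0.09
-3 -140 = -143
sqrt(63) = 3 * sqrt(7) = 7.94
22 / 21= 1.05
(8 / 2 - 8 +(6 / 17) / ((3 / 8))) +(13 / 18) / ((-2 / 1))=-2093 / 612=-3.42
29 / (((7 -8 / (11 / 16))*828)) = -319 / 42228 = -0.01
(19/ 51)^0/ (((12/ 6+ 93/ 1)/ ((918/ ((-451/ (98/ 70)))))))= -6426/ 214225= -0.03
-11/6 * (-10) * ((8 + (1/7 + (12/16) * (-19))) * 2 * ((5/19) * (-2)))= 825/7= 117.86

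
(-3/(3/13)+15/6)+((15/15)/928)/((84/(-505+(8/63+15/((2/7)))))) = -103187495/9821952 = -10.51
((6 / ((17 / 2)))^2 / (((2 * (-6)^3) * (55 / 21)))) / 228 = -7 / 3624060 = -0.00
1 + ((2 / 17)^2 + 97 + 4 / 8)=98.51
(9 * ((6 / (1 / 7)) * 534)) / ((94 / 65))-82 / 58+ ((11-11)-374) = 189733821 / 1363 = 139203.10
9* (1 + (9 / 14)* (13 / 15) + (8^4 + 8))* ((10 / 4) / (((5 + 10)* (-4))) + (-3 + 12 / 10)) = -190538907 / 2800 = -68049.61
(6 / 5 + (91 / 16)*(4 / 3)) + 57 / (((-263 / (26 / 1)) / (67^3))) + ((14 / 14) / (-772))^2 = -3984705421657619 / 2351156880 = -1694785.00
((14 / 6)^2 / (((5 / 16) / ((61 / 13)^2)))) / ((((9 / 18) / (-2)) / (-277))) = 3232328512 / 7605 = 425026.76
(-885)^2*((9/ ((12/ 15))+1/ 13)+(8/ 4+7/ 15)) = 561781185/ 52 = 10803484.33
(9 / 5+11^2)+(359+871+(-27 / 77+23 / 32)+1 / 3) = 50025413 / 36960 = 1353.50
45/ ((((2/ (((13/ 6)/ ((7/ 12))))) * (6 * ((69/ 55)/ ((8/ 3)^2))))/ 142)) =16244800/ 1449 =11211.04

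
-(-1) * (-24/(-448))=3/56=0.05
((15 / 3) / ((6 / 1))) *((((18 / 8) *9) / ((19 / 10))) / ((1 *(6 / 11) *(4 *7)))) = 2475 / 4256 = 0.58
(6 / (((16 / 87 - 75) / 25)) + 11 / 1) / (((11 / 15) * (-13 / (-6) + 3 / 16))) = 42155280 / 8090687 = 5.21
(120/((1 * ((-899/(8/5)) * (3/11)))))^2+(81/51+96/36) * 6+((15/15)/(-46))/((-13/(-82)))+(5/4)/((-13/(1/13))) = 5553731338889/213620455516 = 26.00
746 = 746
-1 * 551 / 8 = -551 / 8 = -68.88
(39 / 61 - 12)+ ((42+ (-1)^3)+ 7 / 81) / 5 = -77657 / 24705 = -3.14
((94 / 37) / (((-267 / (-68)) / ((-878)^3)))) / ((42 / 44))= -95179407038848 / 207459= -458786589.34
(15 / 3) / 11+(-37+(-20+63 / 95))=-58397 / 1045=-55.88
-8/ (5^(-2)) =-200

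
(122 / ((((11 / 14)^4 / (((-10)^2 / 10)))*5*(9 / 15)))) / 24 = 5858440 / 131769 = 44.46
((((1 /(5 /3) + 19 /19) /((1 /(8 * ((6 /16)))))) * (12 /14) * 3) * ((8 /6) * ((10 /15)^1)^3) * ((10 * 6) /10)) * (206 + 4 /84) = 4430848 /735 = 6028.36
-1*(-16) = 16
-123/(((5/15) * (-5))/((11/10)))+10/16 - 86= -839/200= -4.20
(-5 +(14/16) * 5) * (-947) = 4735/8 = 591.88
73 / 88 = 0.83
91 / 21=13 / 3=4.33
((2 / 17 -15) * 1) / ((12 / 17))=-253 / 12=-21.08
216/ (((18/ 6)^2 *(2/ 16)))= 192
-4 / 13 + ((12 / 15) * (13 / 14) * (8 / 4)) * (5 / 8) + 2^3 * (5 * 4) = 29233 / 182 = 160.62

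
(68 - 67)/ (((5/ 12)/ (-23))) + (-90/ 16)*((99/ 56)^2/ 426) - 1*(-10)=-805859171/ 17812480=-45.24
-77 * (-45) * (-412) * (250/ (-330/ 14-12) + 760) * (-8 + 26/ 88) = 687391774650/ 83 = 8281828610.24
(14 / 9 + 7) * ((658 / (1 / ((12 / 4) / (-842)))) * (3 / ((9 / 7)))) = -177331 / 3789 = -46.80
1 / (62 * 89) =1 / 5518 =0.00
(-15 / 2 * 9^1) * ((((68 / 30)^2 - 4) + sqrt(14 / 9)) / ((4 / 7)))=-315 * sqrt(14) / 8 - 672 / 5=-281.73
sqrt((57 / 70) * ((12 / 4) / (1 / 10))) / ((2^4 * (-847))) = -3 * sqrt(133) / 94864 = -0.00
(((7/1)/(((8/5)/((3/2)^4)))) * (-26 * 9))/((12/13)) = -5614.63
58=58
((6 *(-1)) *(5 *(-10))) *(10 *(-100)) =-300000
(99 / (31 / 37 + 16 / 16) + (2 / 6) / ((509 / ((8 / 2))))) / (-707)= -5593673 / 73412052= -0.08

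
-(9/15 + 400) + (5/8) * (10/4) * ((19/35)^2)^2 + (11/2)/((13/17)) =-4910079547/12485200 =-393.27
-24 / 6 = -4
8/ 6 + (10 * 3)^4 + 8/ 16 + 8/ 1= 4860059/ 6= 810009.83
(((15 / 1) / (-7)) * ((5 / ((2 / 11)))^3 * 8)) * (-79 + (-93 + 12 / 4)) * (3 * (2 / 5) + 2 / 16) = 4470662625 / 56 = 79833261.16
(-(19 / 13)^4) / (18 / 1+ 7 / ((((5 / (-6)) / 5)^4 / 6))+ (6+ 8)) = -130321 / 1555546304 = -0.00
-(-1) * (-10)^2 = 100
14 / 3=4.67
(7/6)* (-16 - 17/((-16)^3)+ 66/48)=-17.06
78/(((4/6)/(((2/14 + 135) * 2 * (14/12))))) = 36894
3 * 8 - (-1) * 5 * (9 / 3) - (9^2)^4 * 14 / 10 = -301326852 / 5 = -60265370.40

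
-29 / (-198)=29 / 198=0.15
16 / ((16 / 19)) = 19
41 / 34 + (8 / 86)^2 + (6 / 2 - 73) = -4324267 / 62866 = -68.79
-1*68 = -68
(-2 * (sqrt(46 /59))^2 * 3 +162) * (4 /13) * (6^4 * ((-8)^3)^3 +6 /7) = -8420174189682.71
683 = 683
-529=-529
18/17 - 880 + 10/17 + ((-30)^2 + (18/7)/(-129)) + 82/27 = 24.66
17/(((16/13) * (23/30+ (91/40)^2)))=66300/28523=2.32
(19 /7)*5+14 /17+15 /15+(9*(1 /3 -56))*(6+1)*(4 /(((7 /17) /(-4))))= 16218200 /119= 136287.39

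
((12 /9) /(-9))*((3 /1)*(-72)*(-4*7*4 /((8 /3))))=-1344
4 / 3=1.33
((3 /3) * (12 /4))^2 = 9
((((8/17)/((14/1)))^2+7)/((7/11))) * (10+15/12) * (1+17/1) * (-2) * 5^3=-55210258125/99127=-556964.88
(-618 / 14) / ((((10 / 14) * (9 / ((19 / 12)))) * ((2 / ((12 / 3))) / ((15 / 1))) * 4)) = -1957 / 24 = -81.54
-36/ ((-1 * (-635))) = -36/ 635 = -0.06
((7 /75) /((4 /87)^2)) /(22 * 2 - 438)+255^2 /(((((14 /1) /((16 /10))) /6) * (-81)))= -1822226881 /3309600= -550.59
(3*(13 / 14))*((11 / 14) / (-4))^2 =0.11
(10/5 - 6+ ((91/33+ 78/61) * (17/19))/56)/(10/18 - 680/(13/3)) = 328738917/13061605480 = 0.03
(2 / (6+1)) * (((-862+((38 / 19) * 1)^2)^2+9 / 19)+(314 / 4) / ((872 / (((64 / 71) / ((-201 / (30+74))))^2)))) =88714729671672398 / 421782844311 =210332.71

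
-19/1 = -19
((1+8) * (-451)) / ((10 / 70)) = -28413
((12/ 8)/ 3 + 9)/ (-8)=-1.19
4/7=0.57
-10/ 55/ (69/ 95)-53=-40417/ 759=-53.25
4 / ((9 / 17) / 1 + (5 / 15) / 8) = 1632 / 233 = 7.00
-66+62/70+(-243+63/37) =-396803/1295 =-306.41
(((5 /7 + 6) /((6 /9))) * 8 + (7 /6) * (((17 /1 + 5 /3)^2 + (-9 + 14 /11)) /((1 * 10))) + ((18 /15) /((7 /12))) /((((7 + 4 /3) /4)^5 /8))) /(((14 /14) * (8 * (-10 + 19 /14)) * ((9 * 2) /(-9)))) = 49027489548491 /56151562500000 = 0.87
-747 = -747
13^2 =169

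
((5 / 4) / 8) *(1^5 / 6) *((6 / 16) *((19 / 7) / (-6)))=-95 / 21504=-0.00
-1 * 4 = -4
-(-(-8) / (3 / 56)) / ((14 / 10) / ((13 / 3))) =-4160 / 9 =-462.22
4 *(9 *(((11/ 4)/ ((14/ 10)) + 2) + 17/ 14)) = 1305/ 7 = 186.43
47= 47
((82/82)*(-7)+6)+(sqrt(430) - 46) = -47+sqrt(430) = -26.26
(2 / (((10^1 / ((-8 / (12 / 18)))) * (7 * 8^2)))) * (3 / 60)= -3 / 11200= -0.00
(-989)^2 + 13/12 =978122.08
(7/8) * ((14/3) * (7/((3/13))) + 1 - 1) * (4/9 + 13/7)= 92365/324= 285.08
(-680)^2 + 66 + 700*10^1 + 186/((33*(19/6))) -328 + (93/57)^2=469142.44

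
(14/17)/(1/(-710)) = -9940/17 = -584.71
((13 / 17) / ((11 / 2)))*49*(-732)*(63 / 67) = -58751784 / 12529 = -4689.26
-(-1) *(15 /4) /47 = 15 /188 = 0.08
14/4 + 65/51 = 487/102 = 4.77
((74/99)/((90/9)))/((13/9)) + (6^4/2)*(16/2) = 3706597/715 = 5184.05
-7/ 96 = -0.07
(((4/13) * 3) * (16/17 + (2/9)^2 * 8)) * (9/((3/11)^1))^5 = 10668018240/221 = 48271575.75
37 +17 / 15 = 572 / 15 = 38.13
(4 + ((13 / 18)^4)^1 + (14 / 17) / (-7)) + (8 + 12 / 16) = 23029133 / 1784592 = 12.90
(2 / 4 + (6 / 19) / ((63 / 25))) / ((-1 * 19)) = -499 / 15162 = -0.03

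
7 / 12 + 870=10447 / 12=870.58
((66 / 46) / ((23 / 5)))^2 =27225 / 279841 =0.10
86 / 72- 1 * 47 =-1649 / 36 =-45.81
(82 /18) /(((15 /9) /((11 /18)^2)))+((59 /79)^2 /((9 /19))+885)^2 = 148657435753088801 /189297393660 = 785311.58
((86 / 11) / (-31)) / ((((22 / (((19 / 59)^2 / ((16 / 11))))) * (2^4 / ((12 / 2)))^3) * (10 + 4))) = -0.00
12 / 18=2 / 3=0.67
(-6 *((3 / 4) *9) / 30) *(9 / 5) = -243 / 100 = -2.43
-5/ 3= -1.67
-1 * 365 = -365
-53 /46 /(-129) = 53 /5934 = 0.01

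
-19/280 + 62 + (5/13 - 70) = -7.68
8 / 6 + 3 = 13 / 3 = 4.33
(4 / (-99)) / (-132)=1 / 3267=0.00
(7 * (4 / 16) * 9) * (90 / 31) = 2835 / 62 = 45.73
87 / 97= 0.90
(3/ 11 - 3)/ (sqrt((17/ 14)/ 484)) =-60* sqrt(238)/ 17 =-54.45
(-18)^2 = 324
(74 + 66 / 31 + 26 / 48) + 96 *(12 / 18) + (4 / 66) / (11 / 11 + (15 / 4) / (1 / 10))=29549055 / 210056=140.67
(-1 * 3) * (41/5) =-123/5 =-24.60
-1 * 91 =-91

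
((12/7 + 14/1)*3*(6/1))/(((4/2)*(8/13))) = 6435/28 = 229.82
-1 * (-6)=6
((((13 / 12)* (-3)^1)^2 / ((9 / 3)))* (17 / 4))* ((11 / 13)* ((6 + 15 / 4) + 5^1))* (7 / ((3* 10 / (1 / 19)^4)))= 1004003 / 3002595840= 0.00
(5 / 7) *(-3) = -2.14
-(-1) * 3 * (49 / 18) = 8.17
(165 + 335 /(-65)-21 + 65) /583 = 0.35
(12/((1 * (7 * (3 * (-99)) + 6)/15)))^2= 3600/477481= 0.01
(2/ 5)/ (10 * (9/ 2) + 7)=1/ 130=0.01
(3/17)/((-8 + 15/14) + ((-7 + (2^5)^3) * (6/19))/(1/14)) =798/654926581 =0.00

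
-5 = -5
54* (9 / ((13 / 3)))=1458 / 13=112.15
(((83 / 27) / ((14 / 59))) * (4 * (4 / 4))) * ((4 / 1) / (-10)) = -19588 / 945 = -20.73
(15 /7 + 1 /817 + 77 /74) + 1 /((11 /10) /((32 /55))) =190163055 /51207926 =3.71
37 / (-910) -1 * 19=-17327 / 910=-19.04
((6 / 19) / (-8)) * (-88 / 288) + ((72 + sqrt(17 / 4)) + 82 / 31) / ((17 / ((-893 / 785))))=-1880007979 / 377289840 - 893 * sqrt(17) / 26690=-5.12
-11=-11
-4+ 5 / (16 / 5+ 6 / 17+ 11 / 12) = -13136 / 4559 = -2.88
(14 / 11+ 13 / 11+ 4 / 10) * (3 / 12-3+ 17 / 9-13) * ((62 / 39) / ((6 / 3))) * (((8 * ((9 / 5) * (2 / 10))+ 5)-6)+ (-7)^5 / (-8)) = -1021364036783 / 15444000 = -66133.39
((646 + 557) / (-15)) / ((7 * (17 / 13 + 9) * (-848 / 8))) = 5213 / 497140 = 0.01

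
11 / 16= 0.69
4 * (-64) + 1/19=-4863/19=-255.95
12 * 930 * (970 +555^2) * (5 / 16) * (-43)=-92675325375 / 2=-46337662687.50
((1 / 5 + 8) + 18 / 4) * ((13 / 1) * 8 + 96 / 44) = 74168 / 55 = 1348.51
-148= -148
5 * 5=25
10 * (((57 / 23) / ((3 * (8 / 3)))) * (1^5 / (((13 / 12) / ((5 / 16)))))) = 4275 / 4784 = 0.89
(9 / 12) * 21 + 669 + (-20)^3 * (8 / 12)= -55783 / 12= -4648.58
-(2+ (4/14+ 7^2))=-359/7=-51.29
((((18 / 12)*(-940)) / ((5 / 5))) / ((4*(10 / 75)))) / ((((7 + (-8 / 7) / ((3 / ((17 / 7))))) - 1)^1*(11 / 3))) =-4663575 / 32824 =-142.08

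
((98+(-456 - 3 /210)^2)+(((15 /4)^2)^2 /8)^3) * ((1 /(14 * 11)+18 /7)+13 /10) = 3505787153091757978749 /4051227901952000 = 865364.09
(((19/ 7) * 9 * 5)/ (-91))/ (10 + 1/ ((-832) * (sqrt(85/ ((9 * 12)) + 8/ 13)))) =-17238988800/ 128435505877- 82080 * sqrt(76791)/ 1669661576401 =-0.13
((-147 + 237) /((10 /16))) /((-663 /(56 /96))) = -28 /221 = -0.13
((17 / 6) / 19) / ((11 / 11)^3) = 17 / 114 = 0.15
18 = 18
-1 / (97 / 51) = -51 / 97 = -0.53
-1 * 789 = -789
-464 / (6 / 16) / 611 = -3712 / 1833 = -2.03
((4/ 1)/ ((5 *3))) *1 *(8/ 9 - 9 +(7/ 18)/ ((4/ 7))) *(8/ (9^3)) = -428/ 19683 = -0.02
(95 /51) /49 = 95 /2499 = 0.04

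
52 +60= 112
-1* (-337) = 337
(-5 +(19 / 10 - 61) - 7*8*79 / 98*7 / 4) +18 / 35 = -9981 / 70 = -142.59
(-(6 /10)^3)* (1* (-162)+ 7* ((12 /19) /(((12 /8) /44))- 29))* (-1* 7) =-845019 /2375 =-355.80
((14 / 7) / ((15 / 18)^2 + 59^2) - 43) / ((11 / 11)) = -5389591 / 125341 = -43.00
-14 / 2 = -7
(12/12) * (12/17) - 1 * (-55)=947/17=55.71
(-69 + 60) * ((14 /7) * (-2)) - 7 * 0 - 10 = 26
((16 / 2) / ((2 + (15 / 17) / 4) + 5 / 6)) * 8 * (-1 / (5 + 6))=-13056 / 6853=-1.91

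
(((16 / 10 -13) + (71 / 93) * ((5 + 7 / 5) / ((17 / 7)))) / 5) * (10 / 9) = -148426 / 71145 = -2.09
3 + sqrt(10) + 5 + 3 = sqrt(10) + 11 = 14.16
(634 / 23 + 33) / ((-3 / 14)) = -19502 / 69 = -282.64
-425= -425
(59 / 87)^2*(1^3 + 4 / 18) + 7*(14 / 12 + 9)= 9772471 / 136242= 71.73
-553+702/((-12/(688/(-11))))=34165/11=3105.91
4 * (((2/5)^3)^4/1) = 16384/244140625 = 0.00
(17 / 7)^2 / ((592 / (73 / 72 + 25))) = 541297 / 2088576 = 0.26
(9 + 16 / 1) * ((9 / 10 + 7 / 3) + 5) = 1235 / 6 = 205.83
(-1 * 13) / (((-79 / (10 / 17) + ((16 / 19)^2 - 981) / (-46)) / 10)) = 2698475 / 2345376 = 1.15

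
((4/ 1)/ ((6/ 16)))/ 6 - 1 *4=-20/ 9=-2.22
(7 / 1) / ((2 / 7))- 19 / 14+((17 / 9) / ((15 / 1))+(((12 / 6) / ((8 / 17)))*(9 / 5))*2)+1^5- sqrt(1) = 14579 / 378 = 38.57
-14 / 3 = -4.67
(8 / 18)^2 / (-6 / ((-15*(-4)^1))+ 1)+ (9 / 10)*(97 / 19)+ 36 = 40.81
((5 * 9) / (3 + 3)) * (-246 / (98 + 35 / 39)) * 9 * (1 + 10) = -7123545 / 3857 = -1846.91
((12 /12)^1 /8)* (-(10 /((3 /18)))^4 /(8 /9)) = -1822500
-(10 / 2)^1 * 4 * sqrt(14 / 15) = -4 * sqrt(210) / 3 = -19.32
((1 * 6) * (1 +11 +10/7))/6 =94/7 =13.43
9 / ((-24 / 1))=-3 / 8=-0.38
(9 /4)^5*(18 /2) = 531441 /1024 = 518.99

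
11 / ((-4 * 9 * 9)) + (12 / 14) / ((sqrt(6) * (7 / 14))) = -11 / 324 + 2 * sqrt(6) / 7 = 0.67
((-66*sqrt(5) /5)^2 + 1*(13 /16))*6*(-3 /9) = -69761 /40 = -1744.02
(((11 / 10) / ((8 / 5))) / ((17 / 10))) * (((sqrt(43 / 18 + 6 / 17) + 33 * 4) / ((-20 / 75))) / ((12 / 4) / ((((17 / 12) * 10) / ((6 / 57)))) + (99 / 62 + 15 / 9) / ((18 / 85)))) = -2164795875 / 166892906 - 21866625 * sqrt(28526) / 22697435216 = -13.13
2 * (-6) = -12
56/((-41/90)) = -5040/41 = -122.93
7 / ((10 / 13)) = 91 / 10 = 9.10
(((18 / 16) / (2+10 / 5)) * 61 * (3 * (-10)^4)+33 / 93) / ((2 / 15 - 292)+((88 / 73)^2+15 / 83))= -211714538139435 / 119385943942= -1773.36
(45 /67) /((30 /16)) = 24 /67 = 0.36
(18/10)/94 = 9/470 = 0.02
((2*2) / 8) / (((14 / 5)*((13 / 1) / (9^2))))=405 / 364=1.11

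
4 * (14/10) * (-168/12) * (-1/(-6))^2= -98/45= -2.18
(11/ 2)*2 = 11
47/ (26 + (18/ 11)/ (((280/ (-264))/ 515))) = -329/ 5380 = -0.06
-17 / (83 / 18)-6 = -804 / 83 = -9.69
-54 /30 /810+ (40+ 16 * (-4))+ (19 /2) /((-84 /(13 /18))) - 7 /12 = -1864843 /75600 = -24.67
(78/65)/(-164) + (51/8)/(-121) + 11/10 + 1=404817/198440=2.04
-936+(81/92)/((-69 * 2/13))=-3961503/4232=-936.08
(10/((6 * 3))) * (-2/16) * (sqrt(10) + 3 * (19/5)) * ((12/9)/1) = -19/18 - 5 * sqrt(10)/54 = -1.35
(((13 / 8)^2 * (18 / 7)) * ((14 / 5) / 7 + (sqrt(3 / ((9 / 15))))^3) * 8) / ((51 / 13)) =6591 / 1190 + 32955 * sqrt(5) / 476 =160.35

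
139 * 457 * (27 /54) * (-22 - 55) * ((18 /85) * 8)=-352171512 /85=-4143194.26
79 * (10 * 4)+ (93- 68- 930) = 2255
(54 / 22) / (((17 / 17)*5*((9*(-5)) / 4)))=-12 / 275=-0.04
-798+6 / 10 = -797.40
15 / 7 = 2.14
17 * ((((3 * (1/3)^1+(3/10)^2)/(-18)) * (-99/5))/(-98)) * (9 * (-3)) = 550341/98000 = 5.62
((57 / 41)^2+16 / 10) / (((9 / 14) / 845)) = 70253638 / 15129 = 4643.64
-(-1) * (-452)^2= 204304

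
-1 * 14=-14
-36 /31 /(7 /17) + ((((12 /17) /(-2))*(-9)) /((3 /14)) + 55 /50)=483379 /36890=13.10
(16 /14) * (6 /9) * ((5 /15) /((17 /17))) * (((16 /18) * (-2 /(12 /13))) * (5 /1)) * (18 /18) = -2.45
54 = 54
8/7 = 1.14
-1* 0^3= 0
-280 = -280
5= 5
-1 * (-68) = 68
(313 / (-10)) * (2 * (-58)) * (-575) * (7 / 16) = -7306985 / 8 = -913373.12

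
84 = 84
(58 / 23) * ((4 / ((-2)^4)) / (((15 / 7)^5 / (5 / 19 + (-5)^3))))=-38504837 / 22123125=-1.74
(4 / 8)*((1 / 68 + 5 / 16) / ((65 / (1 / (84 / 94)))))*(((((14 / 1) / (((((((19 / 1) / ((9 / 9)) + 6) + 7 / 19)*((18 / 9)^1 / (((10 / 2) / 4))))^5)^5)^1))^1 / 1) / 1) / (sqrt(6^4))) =23206411687372638138034224498470265686511993408203125 / 343867901465637755655160473861218950715093056420624824935583417361238921808530924353320728395776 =0.00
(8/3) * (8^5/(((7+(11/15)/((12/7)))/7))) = 15728640/191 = 82348.90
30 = 30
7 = 7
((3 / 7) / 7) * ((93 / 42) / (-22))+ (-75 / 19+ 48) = 44.05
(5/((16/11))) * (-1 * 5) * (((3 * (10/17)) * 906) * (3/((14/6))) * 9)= -151358625/476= -317980.30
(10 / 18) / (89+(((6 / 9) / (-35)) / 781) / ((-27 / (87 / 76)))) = 15580950 / 2496068219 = 0.01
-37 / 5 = -7.40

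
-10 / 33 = -0.30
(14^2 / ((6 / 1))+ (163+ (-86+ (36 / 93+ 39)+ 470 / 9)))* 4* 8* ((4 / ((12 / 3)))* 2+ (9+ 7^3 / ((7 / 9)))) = 812240384 / 279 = 2911255.86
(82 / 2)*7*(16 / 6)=2296 / 3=765.33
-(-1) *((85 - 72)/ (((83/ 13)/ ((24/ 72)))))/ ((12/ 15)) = 845/ 996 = 0.85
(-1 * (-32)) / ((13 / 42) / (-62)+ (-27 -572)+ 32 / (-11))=-916608 / 17241227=-0.05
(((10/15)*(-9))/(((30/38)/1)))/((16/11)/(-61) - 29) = 1342/5125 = 0.26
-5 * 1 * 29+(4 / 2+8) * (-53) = -675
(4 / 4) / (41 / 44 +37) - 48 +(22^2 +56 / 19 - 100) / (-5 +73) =-22794342 / 539087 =-42.28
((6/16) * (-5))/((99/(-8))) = 5/33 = 0.15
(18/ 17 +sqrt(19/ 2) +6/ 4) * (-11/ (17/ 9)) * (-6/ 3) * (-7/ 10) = -45.99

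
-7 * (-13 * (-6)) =-546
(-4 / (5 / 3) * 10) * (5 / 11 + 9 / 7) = -3216 / 77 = -41.77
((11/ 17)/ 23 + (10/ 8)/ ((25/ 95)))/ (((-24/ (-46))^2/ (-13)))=-744809/ 3264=-228.19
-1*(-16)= 16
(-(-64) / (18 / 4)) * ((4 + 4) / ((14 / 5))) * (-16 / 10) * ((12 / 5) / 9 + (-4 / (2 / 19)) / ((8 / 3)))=859136 / 945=909.14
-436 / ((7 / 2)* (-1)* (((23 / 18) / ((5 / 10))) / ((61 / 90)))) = 26596 / 805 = 33.04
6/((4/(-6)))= -9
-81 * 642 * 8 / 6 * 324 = -22464864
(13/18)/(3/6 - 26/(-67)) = 871/1071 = 0.81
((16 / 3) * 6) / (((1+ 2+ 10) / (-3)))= -96 / 13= -7.38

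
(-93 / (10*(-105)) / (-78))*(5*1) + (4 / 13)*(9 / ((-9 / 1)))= -1711 / 5460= -0.31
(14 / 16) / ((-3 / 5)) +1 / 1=-11 / 24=-0.46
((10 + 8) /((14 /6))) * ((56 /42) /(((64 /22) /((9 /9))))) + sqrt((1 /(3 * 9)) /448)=sqrt(21) /504 + 99 /28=3.54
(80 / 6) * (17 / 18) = 340 / 27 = 12.59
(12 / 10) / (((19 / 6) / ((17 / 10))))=306 / 475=0.64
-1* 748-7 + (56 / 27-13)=-20680 / 27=-765.93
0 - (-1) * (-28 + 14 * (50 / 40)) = -21 / 2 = -10.50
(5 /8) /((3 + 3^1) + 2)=5 /64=0.08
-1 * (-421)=421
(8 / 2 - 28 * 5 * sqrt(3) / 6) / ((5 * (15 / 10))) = -4.86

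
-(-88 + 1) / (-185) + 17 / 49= -1118 / 9065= -0.12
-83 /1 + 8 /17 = -1403 /17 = -82.53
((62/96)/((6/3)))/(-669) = -31/64224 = -0.00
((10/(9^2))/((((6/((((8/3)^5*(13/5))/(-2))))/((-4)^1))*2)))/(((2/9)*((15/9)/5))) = 212992/2187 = 97.39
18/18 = 1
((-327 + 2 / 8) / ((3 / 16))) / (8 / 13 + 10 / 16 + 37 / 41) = -22292192 / 27411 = -813.26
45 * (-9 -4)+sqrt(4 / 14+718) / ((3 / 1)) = -585+2 * sqrt(8799) / 21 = -576.07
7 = 7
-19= -19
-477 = -477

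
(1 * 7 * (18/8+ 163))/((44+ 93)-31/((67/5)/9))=44287/4448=9.96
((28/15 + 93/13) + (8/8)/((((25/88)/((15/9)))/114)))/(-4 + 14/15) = -132175/598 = -221.03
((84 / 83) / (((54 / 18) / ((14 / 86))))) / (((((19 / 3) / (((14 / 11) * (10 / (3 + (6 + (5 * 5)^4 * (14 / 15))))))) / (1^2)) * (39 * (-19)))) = -82320 / 201520194703399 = -0.00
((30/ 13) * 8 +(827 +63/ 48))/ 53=176129/ 11024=15.98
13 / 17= 0.76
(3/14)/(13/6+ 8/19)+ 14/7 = 4301/2065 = 2.08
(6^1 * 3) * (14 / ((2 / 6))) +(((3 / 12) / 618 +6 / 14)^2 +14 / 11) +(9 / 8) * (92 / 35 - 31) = 11948582840143 / 16468562880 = 725.54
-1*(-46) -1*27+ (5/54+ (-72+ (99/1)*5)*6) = 138083/54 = 2557.09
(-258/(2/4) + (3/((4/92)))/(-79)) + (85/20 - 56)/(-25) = -4066947/7900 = -514.80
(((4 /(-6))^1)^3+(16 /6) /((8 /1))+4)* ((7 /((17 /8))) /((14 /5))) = 4.75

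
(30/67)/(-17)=-0.03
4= 4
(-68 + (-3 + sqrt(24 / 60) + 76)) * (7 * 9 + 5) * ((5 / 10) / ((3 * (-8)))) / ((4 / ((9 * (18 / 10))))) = -459 / 16-459 * sqrt(10) / 400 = -32.32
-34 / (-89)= 34 / 89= 0.38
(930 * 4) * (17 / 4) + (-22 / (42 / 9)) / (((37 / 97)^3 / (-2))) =5666003928 / 354571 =15979.89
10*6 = 60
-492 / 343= -1.43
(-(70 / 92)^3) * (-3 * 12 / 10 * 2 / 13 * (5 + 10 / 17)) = 7331625 / 5377814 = 1.36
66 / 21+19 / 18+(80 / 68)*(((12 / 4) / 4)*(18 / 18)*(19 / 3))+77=185897 / 2142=86.79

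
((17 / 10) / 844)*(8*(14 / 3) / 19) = 238 / 60135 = 0.00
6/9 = 2/3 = 0.67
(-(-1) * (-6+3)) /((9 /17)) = -5.67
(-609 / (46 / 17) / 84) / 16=-493 / 2944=-0.17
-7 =-7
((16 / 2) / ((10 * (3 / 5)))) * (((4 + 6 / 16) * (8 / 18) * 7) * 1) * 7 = 3430 / 27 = 127.04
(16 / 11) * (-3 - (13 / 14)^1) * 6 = -240 / 7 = -34.29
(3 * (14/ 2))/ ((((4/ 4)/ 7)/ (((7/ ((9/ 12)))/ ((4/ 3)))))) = 1029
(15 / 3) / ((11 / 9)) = 45 / 11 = 4.09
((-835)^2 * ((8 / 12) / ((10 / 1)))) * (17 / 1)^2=40299605 / 3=13433201.67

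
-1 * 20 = -20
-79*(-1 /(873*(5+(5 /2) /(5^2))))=790 /44523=0.02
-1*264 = -264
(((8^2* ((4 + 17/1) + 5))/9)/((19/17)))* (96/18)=452608/513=882.28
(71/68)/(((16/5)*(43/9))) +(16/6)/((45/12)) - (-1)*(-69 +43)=-53096417/2105280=-25.22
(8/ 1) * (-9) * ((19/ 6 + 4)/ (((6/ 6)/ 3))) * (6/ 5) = -9288/ 5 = -1857.60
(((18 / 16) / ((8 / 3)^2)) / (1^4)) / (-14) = -81 / 7168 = -0.01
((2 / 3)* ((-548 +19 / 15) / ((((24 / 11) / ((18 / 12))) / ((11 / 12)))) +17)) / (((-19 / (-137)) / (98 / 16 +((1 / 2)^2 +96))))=-11760881587 / 72960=-161196.29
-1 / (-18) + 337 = 337.06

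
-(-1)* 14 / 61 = 14 / 61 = 0.23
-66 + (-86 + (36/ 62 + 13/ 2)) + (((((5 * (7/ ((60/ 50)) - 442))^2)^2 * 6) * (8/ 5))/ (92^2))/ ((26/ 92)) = 181755096157400255/ 2002104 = 90782045366.97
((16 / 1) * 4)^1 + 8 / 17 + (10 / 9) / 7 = 69218 / 1071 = 64.63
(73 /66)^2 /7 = 5329 /30492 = 0.17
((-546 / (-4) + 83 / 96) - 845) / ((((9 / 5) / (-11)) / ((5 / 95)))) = 3736315 / 16416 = 227.60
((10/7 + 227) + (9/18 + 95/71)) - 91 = 138431/994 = 139.27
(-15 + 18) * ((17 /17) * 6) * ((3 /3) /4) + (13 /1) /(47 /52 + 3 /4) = 1063 /86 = 12.36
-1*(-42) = 42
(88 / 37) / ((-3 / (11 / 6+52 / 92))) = -14564 / 7659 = -1.90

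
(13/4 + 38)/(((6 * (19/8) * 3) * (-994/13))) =-715/56658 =-0.01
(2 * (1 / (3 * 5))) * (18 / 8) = 3 / 10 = 0.30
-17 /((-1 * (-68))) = -1 /4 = -0.25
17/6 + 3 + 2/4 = 19/3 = 6.33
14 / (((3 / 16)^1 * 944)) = 14 / 177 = 0.08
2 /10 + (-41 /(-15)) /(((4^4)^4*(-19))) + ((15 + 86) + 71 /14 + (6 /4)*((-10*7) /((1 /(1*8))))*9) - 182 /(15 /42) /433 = -27658765922897880431 /3710143074140160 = -7454.91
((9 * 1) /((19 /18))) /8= 81 /76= 1.07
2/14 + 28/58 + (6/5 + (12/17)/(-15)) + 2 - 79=-1297946/17255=-75.22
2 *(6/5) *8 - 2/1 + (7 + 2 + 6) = 161/5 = 32.20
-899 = -899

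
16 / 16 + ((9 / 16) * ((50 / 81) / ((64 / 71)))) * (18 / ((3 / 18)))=5453 / 128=42.60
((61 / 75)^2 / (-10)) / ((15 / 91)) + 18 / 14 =5223473 / 5906250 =0.88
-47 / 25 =-1.88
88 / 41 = 2.15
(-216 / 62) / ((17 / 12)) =-1296 / 527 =-2.46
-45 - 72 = -117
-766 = -766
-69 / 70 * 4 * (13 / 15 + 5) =-4048 / 175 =-23.13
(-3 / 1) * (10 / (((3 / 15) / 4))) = -600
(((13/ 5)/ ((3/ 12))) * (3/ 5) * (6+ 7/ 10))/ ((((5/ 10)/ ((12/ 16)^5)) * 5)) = 634959/ 160000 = 3.97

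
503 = 503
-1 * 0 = 0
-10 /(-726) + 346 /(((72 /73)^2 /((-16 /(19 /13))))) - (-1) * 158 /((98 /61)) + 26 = -68789080505 /18249462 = -3769.38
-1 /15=-0.07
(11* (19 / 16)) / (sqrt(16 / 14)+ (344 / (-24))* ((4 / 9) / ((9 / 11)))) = -168155757 / 98341024 - 12341241* sqrt(14) / 196682048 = -1.94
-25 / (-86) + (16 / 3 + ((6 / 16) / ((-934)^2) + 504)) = 458799936179 / 900271392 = 509.62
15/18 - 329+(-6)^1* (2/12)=-1975/6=-329.17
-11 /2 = -5.50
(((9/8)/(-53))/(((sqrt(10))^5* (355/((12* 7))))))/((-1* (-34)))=-189* sqrt(10)/1279420000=-0.00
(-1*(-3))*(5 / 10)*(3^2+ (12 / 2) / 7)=207 / 14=14.79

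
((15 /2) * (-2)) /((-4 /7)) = 105 /4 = 26.25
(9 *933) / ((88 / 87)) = 730539 / 88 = 8301.58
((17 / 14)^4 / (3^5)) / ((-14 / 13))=-1085773 / 130691232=-0.01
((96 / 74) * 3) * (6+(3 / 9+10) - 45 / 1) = -4128 / 37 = -111.57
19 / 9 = 2.11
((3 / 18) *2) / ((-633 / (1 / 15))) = -0.00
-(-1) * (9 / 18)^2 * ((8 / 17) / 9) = 0.01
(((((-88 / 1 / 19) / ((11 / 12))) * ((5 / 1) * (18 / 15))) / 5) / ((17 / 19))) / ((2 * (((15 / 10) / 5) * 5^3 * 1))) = -192 / 2125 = -0.09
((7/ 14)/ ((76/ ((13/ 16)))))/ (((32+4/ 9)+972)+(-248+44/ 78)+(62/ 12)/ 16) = 1521/ 215494124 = 0.00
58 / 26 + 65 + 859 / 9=162.68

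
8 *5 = 40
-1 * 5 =-5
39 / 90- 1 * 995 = -29837 / 30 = -994.57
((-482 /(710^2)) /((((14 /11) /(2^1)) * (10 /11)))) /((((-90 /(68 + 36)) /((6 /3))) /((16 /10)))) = 6065488 /992446875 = 0.01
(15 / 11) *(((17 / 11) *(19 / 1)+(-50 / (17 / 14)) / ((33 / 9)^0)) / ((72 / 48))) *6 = -132540 / 2057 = -64.43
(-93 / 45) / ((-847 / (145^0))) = 31 / 12705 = 0.00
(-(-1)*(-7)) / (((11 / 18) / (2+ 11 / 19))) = -6174 / 209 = -29.54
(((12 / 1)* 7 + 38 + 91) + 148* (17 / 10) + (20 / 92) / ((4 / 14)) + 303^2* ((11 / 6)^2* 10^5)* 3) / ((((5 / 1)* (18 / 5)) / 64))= 340672597712528 / 1035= 329152268321.28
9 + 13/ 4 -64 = -207/ 4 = -51.75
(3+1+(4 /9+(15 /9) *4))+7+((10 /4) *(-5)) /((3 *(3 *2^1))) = 209 /12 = 17.42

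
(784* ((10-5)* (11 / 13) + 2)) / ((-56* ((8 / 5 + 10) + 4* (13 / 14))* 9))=-2205 / 3484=-0.63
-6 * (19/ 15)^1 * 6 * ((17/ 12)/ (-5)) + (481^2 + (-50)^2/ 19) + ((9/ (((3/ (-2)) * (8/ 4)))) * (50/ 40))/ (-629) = 276672228917/ 1195100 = 231505.50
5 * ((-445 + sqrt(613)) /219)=-2225 /219 + 5 * sqrt(613) /219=-9.59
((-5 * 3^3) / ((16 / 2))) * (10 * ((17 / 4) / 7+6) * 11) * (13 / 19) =-17857125 / 2128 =-8391.51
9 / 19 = 0.47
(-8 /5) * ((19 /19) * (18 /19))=-1.52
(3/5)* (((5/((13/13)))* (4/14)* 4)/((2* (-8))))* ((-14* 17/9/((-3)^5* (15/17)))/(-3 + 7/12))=1156/105705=0.01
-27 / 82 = -0.33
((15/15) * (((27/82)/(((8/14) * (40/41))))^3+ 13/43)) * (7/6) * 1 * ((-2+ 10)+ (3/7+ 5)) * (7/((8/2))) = 235658938543/16908288000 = 13.94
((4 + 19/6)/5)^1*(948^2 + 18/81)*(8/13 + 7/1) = 1912891937/195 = 9809702.24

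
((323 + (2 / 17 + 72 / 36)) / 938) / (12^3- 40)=5527 / 26916848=0.00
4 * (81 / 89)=324 / 89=3.64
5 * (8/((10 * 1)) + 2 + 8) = 54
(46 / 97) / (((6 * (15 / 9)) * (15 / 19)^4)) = 2997383 / 24553125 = 0.12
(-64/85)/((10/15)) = -96/85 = -1.13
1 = 1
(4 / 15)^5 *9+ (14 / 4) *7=4136423 / 168750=24.51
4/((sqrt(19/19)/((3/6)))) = 2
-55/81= -0.68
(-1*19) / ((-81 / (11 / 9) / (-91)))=-19019 / 729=-26.09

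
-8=-8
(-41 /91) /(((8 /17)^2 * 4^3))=-11849 /372736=-0.03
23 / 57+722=41177 / 57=722.40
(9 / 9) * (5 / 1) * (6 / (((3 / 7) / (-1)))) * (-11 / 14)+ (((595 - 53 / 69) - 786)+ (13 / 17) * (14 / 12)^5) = -410806675 / 3040416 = -135.12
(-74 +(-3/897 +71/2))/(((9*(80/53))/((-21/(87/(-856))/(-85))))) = 12186979/1768884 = 6.89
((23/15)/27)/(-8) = -23/3240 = -0.01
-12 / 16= -3 / 4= -0.75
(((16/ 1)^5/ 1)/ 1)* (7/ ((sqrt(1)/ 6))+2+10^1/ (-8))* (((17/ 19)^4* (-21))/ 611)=-4138065985536/ 4190849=-987405.17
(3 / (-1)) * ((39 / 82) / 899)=-117 / 73718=-0.00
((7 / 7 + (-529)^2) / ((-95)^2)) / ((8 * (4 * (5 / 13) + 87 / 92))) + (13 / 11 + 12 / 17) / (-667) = 5208744630216 / 3344392977475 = 1.56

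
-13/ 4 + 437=1735/ 4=433.75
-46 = -46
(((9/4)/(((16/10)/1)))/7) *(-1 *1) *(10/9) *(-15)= 375/112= 3.35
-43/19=-2.26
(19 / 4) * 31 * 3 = 1767 / 4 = 441.75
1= 1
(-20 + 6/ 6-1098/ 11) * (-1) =1307/ 11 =118.82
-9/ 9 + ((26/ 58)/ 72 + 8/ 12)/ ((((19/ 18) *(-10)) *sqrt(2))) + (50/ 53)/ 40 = -207/ 212 - 281 *sqrt(2)/ 8816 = -1.02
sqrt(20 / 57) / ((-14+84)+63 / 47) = 94 *sqrt(285) / 191121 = 0.01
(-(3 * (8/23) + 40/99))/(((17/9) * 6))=-1648/12903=-0.13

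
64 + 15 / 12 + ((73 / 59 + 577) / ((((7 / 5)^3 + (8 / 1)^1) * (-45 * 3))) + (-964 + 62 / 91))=-898.47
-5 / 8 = -0.62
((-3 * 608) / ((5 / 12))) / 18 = -1216 / 5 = -243.20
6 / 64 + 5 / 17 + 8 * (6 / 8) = 3475 / 544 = 6.39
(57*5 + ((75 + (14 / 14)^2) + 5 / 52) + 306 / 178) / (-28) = -1679109 / 129584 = -12.96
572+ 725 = 1297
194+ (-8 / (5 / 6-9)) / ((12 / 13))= 9558 / 49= 195.06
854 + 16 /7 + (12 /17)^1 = 856.99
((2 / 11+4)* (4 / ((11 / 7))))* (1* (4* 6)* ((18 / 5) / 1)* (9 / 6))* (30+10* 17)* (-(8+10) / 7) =-85847040 / 121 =-709479.67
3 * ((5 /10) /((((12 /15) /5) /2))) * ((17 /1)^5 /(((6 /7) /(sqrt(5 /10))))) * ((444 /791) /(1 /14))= 27580722225 * sqrt(2) /226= 172588634.65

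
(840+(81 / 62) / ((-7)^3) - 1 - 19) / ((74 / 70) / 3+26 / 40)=523141170 / 639499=818.05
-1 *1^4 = -1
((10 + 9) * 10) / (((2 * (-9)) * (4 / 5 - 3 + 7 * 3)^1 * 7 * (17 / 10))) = -2375 / 50337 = -0.05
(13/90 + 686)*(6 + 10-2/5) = 802789/75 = 10703.85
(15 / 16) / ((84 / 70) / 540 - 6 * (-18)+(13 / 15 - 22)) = 3375 / 312728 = 0.01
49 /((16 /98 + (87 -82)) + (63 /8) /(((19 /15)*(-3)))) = 364952 /23021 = 15.85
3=3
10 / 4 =5 / 2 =2.50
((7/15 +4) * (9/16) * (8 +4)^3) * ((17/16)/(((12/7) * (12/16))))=71757/20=3587.85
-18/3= -6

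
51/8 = 6.38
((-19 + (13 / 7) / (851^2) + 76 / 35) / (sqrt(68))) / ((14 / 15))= -45702249 * sqrt(17) / 86179919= -2.19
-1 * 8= -8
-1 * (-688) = 688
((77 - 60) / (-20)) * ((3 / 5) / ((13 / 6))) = -153 / 650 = -0.24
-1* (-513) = 513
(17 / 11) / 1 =17 / 11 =1.55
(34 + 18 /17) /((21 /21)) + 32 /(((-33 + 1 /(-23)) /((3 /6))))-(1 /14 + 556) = -11791043 /22610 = -521.50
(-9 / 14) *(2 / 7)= -9 / 49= -0.18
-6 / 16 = -3 / 8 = -0.38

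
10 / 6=5 / 3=1.67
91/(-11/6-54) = -546/335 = -1.63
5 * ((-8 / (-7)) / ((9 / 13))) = 8.25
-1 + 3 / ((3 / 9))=8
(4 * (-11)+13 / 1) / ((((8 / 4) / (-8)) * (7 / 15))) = 1860 / 7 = 265.71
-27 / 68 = -0.40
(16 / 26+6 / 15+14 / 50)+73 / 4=25409 / 1300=19.55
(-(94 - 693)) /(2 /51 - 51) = -30549 /2599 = -11.75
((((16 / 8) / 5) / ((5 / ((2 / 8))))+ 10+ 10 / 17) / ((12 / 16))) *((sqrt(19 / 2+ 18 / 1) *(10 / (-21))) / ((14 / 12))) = -36068 *sqrt(110) / 12495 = -30.27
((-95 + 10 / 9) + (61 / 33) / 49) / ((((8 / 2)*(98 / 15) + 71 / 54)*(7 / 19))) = -259505040 / 27961703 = -9.28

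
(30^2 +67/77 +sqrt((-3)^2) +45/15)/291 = 69829/22407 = 3.12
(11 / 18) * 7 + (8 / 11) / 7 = 4.38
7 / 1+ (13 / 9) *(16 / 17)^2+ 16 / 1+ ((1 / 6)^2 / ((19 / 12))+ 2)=1299574 / 49419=26.30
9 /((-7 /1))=-9 /7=-1.29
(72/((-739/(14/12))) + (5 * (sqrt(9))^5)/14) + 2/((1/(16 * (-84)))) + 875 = -17860589/10346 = -1726.33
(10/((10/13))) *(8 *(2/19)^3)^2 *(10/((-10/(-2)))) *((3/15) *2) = 0.00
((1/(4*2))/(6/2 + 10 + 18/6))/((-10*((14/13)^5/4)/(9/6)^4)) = -30074733/2753658880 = -0.01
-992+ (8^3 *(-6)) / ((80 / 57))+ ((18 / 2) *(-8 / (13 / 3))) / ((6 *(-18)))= -206742 / 65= -3180.65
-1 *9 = -9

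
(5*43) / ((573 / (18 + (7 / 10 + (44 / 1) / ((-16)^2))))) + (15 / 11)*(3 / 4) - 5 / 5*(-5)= 13.10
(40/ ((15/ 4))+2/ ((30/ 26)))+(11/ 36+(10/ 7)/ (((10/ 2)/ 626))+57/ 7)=35947/ 180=199.71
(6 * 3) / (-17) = -18 / 17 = -1.06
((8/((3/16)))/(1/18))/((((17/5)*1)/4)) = 15360/17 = 903.53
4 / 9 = 0.44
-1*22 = -22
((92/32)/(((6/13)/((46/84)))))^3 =325234848133/8193540096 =39.69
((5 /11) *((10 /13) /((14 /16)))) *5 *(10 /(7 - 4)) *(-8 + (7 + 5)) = 80000 /3003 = 26.64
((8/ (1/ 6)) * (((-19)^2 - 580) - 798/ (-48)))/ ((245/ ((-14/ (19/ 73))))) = 1418244/ 665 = 2132.70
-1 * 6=-6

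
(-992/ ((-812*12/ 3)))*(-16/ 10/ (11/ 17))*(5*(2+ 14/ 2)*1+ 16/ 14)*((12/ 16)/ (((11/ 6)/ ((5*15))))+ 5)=-213797576/ 171941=-1243.44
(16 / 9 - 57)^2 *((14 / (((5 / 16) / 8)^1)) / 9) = 442640128 / 3645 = 121437.62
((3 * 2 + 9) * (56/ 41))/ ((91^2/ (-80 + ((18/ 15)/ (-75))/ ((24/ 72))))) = -240144/ 1212575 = -0.20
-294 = -294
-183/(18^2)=-61/108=-0.56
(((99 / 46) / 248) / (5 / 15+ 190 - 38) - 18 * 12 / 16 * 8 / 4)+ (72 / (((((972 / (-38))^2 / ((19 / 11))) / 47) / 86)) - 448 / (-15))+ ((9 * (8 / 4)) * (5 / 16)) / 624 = 150882444828067009 / 195655373147520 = 771.16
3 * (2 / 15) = 2 / 5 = 0.40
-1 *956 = -956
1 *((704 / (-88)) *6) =-48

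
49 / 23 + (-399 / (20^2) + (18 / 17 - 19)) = -2628809 / 156400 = -16.81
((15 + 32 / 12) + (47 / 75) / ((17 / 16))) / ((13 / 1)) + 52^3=776866959 / 5525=140609.40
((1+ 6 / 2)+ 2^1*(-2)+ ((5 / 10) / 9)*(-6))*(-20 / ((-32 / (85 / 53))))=-425 / 1272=-0.33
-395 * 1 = -395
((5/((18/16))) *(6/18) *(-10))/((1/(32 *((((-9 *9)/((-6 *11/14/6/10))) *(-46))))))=247296000/11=22481454.55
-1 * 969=-969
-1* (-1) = 1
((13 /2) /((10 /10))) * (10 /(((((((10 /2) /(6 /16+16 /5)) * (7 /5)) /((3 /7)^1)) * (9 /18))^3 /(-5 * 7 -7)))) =-3079189971 /13445600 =-229.01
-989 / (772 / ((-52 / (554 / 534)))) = 3432819 / 53461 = 64.21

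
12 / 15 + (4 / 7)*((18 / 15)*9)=244 / 35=6.97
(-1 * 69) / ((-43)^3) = 69 / 79507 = 0.00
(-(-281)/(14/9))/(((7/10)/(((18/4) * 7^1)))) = 113805/14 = 8128.93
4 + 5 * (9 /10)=17 /2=8.50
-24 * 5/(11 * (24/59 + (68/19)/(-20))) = -672600/14047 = -47.88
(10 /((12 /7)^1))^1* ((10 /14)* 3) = 25 /2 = 12.50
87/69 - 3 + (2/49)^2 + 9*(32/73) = 8900020/4031279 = 2.21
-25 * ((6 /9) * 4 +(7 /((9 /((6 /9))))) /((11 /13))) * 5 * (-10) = 1217500 /297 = 4099.33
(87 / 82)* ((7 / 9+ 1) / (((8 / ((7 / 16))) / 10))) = 1015 / 984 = 1.03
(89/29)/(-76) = -89/2204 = -0.04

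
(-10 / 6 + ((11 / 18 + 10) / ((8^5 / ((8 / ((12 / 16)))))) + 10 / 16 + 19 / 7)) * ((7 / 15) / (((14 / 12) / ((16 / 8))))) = 648761 / 483840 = 1.34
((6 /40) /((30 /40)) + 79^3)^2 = 6077191318416 /25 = 243087652736.64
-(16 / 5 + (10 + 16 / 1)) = -146 / 5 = -29.20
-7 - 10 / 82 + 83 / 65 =-15577 / 2665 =-5.85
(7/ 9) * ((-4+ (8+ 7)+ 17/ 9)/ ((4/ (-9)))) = -203/ 9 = -22.56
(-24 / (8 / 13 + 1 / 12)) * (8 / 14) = -14976 / 763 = -19.63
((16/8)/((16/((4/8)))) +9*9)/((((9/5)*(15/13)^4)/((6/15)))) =37043617/3645000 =10.16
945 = 945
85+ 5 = 90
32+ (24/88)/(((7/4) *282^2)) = 16328929/510279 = 32.00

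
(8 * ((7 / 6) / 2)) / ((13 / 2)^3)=112 / 6591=0.02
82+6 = 88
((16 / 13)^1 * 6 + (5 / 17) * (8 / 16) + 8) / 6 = 6865 / 2652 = 2.59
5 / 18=0.28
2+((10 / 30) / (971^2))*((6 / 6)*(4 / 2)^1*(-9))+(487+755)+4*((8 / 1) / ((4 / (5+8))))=1270949662 / 942841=1348.00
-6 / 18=-1 / 3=-0.33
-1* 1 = -1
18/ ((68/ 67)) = 603/ 34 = 17.74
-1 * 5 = -5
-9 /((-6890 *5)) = 0.00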